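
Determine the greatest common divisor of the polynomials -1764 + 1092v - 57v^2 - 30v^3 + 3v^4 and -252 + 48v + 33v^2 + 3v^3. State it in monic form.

By polynomial division,
  3v^4 - 30v^3 - 57v^2 + 1092v - 1764 = (v - 21)(3v^3 + 33v^2 + 48v - 252) + (588v^2 + 2352v - 7056)
  3v^3 + 33v^2 + 48v - 252 = ((1/196)v + 1/28)(588v^2 + 2352v - 7056) + (0)
Last nonzero remainder: 588v^2 + 2352v - 7056. Dividing through by 588 gives the monic gcd v^2 + 4v - 12.

-12 + 4v + v^2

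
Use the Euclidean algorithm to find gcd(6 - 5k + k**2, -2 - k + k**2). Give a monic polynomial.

Repeated division with remainder:
  k**2 - 5k + 6 = (k**2 - k - 2) + (-4k + 8)
  k**2 - k - 2 = (-(1/4)k - 1/4)(-4k + 8) + (0)
Last nonzero remainder: -4k + 8. Dividing through by -4 gives the monic gcd k - 2.

-2 + k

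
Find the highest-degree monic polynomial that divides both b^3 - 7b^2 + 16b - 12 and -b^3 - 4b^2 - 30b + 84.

b - 2

Euclidean algorithm in ℚ[b]:
  b^3 - 7b^2 + 16b - 12 = (-1)(-b^3 - 4b^2 - 30b + 84) + (-11b^2 - 14b + 72)
  -b^3 - 4b^2 - 30b + 84 = ((1/11)b + 30/121)(-11b^2 - 14b + 72) + (-(4002/121)b + 8004/121)
  -11b^2 - 14b + 72 = ((1331/4002)b + 726/667)(-(4002/121)b + 8004/121) + (0)
Last nonzero remainder: -(4002/121)b + 8004/121. Dividing through by -4002/121 gives the monic gcd b - 2.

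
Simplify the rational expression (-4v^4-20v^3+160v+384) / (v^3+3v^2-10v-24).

Apply the Euclidean algorithm:
  -4v^4-20v^3+160v+384 = (-4v-8)(v^3+3v^2-10v-24) + (-16v^2-16v+192)
  v^3+3v^2-10v-24 = (-(1/16)v-1/8)(-16v^2-16v+192) + (0)
Last nonzero remainder: -16v^2-16v+192. Dividing through by -16 gives the monic gcd v^2+v-12.
Cancel v^2+v-12 from numerator and denominator to get the reduced form.

(-4v^2-16v-32)/(v+2)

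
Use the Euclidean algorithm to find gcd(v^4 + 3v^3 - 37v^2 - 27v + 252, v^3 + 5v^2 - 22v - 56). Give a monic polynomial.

Repeated division with remainder:
  v^4 + 3v^3 - 37v^2 - 27v + 252 = (v - 2)(v^3 + 5v^2 - 22v - 56) + (-5v^2 - 15v + 140)
  v^3 + 5v^2 - 22v - 56 = (-(1/5)v - 2/5)(-5v^2 - 15v + 140) + (0)
Last nonzero remainder: -5v^2 - 15v + 140. Dividing through by -5 gives the monic gcd v^2 + 3v - 28.

v^2 + 3v - 28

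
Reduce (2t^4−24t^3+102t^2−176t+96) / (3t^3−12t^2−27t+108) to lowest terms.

(2t^2−10t+8)/(3t+9)

Euclidean algorithm in ℚ[t]:
  2t^4−24t^3+102t^2−176t+96 = ((2/3)t−16/3)(3t^3−12t^2−27t+108) + (56t^2−392t+672)
  3t^3−12t^2−27t+108 = ((3/56)t+9/56)(56t^2−392t+672) + (0)
Last nonzero remainder: 56t^2−392t+672. Dividing through by 56 gives the monic gcd t^2−7t+12.
Cancel t^2−7t+12 from numerator and denominator to get the reduced form.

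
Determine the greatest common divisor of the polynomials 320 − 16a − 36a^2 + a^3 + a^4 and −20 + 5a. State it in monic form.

Apply the Euclidean algorithm:
  a^4 + a^3 − 36a^2 − 16a + 320 = ((1/5)a^3 + a^2 − (16/5)a − 16)(5a − 20) + (0)
Last nonzero remainder: 5a − 20. Dividing through by 5 gives the monic gcd a − 4.

−4 + a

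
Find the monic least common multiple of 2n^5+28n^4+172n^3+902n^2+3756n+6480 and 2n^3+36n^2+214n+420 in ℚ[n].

n^6+21n^5+184n^4+1053n^3+5035n^2+16386n+22680

Repeated division with remainder:
  2n^5+28n^4+172n^3+902n^2+3756n+6480 = (n^2-4n+51)(2n^3+36n^2+214n+420) + (-498n^2-5478n-14940)
  2n^3+36n^2+214n+420 = (-(1/249)n-7/249)(-498n^2-5478n-14940) + (0)
Last nonzero remainder: -498n^2-5478n-14940. Dividing through by -498 gives the monic gcd n^2+11n+30.
Then lcm(f, g) = f·g / gcd(f, g); expanding and making the result monic gives the answer.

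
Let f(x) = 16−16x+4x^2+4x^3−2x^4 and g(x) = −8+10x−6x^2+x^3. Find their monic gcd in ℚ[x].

Euclidean algorithm in ℚ[x]:
  −2x^4+4x^3+4x^2−16x+16 = (−2x−8)(x^3−6x^2+10x−8) + (−24x^2+48x−48)
  x^3−6x^2+10x−8 = (−(1/24)x+1/6)(−24x^2+48x−48) + (0)
Last nonzero remainder: −24x^2+48x−48. Dividing through by −24 gives the monic gcd x^2−2x+2.

2−2x+x^2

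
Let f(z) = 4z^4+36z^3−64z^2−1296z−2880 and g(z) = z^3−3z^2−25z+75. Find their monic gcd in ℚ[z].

By polynomial division,
  4z^4+36z^3−64z^2−1296z−2880 = (4z+48)(z^3−3z^2−25z+75) + (180z^2−396z−6480)
  z^3−3z^2−25z+75 = ((1/180)z−1/225)(180z^2−396z−6480) + ((231/25)z+231/5)
  180z^2−396z−6480 = ((1500/77)z−10800/77)((231/25)z+231/5) + (0)
Last nonzero remainder: (231/25)z+231/5. Dividing through by 231/25 gives the monic gcd z+5.

z+5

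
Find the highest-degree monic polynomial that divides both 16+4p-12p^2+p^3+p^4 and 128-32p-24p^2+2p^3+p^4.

-8+2p+p^2

Euclidean algorithm in ℚ[p]:
  p^4+p^3-12p^2+4p+16 = (p^4+2p^3-24p^2-32p+128) + (-p^3+12p^2+36p-112)
  p^4+2p^3-24p^2-32p+128 = (-p-14)(-p^3+12p^2+36p-112) + (180p^2+360p-1440)
  -p^3+12p^2+36p-112 = (-(1/180)p+7/90)(180p^2+360p-1440) + (0)
Last nonzero remainder: 180p^2+360p-1440. Dividing through by 180 gives the monic gcd p^2+2p-8.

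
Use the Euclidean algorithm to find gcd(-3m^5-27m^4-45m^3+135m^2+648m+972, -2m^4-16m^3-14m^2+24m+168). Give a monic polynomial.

m^2+3m+6

Repeated division with remainder:
  -3m^5-27m^4-45m^3+135m^2+648m+972 = ((3/2)m+3/2)(-2m^4-16m^3-14m^2+24m+168) + (120m^2+360m+720)
  -2m^4-16m^3-14m^2+24m+168 = (-(1/60)m^2-(1/12)m+7/30)(120m^2+360m+720) + (0)
Last nonzero remainder: 120m^2+360m+720. Dividing through by 120 gives the monic gcd m^2+3m+6.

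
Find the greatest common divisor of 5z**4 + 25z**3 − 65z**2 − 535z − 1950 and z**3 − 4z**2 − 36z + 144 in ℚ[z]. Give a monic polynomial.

By polynomial division,
  5z**4 + 25z**3 − 65z**2 − 535z − 1950 = (5z + 45)(z**3 − 4z**2 − 36z + 144) + (295z**2 + 365z − 8430)
  z**3 − 4z**2 − 36z + 144 = ((1/295)z − 309/17405)(295z**2 + 365z − 8430) + (−(3285/3481)z − 19710/3481)
  295z**2 + 365z − 8430 = (−(205379/657)z + 978161/657)(−(3285/3481)z − 19710/3481) + (0)
Last nonzero remainder: −(3285/3481)z − 19710/3481. Dividing through by −3285/3481 gives the monic gcd z + 6.

z + 6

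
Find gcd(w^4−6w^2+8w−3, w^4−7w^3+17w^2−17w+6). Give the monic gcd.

w^2−2w+1

By polynomial division,
  w^4−6w^2+8w−3 = (w^4−7w^3+17w^2−17w+6) + (7w^3−23w^2+25w−9)
  w^4−7w^3+17w^2−17w+6 = ((1/7)w−26/49)(7w^3−23w^2+25w−9) + ((60/49)w^2−(120/49)w+60/49)
  7w^3−23w^2+25w−9 = ((343/60)w−147/20)((60/49)w^2−(120/49)w+60/49) + (0)
Last nonzero remainder: (60/49)w^2−(120/49)w+60/49. Dividing through by 60/49 gives the monic gcd w^2−2w+1.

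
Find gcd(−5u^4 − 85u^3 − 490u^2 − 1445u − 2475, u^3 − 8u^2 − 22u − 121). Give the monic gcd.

u^2 + 3u + 11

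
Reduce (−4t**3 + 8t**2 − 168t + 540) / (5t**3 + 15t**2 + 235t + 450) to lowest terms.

(−4t + 12)/(5t + 10)

Euclidean algorithm in ℚ[t]:
  −4t**3 + 8t**2 − 168t + 540 = (−4/5)(5t**3 + 15t**2 + 235t + 450) + (20t**2 + 20t + 900)
  5t**3 + 15t**2 + 235t + 450 = ((1/4)t + 1/2)(20t**2 + 20t + 900) + (0)
Last nonzero remainder: 20t**2 + 20t + 900. Dividing through by 20 gives the monic gcd t**2 + t + 45.
Cancel t**2 + t + 45 from numerator and denominator to get the reduced form.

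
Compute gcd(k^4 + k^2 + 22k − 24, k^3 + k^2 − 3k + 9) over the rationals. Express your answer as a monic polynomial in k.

k + 3

Apply the Euclidean algorithm:
  k^4 + k^2 + 22k − 24 = (k − 1)(k^3 + k^2 − 3k + 9) + (5k^2 + 10k − 15)
  k^3 + k^2 − 3k + 9 = ((1/5)k − 1/5)(5k^2 + 10k − 15) + (2k + 6)
  5k^2 + 10k − 15 = ((5/2)k − 5/2)(2k + 6) + (0)
Last nonzero remainder: 2k + 6. Dividing through by 2 gives the monic gcd k + 3.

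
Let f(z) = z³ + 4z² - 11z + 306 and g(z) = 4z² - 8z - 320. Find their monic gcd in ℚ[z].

1

Apply the Euclidean algorithm:
  z³ + 4z² - 11z + 306 = ((1/4)z + 3/2)(4z² - 8z - 320) + (81z + 786)
  4z² - 8z - 320 = ((4/81)z - 1264/2187)(81z + 786) + (97888/729)
  81z + 786 = ((59049/97888)z + 286497/48944)(97888/729) + (0)
The last nonzero remainder is the constant 97888/729, so the polynomials are coprime and gcd = 1.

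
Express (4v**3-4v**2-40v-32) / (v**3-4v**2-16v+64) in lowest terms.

(4v**2+12v+8)/(v**2-16)

Apply the Euclidean algorithm:
  4v**3-4v**2-40v-32 = (4)(v**3-4v**2-16v+64) + (12v**2+24v-288)
  v**3-4v**2-16v+64 = ((1/12)v-1/2)(12v**2+24v-288) + (20v-80)
  12v**2+24v-288 = ((3/5)v+18/5)(20v-80) + (0)
Last nonzero remainder: 20v-80. Dividing through by 20 gives the monic gcd v-4.
Cancel v-4 from numerator and denominator to get the reduced form.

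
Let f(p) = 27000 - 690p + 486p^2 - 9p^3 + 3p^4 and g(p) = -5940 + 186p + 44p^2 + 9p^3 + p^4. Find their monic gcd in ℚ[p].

90 + 4p + p^2

Euclidean algorithm in ℚ[p]:
  3p^4 - 9p^3 + 486p^2 - 690p + 27000 = (3)(p^4 + 9p^3 + 44p^2 + 186p - 5940) + (-36p^3 + 354p^2 - 1248p + 44820)
  p^4 + 9p^3 + 44p^2 + 186p - 5940 = (-(1/36)p - 113/216)(-36p^3 + 354p^2 - 1248p + 44820) + ((7003/36)p^2 + (7003/9)p + 35015/2)
  -36p^3 + 354p^2 - 1248p + 44820 = (-(1296/7003)p + 17928/7003)((7003/36)p^2 + (7003/9)p + 35015/2) + (0)
Last nonzero remainder: (7003/36)p^2 + (7003/9)p + 35015/2. Dividing through by 7003/36 gives the monic gcd p^2 + 4p + 90.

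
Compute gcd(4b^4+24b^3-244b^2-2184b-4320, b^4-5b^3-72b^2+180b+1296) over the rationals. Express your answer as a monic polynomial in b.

By polynomial division,
  4b^4+24b^3-244b^2-2184b-4320 = (4)(b^4-5b^3-72b^2+180b+1296) + (44b^3+44b^2-2904b-9504)
  b^4-5b^3-72b^2+180b+1296 = ((1/44)b-3/22)(44b^3+44b^2-2904b-9504) + (0)
Last nonzero remainder: 44b^3+44b^2-2904b-9504. Dividing through by 44 gives the monic gcd b^3+b^2-66b-216.

b^3+b^2-66b-216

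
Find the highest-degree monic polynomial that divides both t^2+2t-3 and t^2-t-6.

1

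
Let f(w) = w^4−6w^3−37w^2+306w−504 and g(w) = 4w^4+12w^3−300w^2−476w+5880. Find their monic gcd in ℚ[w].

w^2+w−42

Apply the Euclidean algorithm:
  w^4−6w^3−37w^2+306w−504 = (1/4)(4w^4+12w^3−300w^2−476w+5880) + (−9w^3+38w^2+425w−1974)
  4w^4+12w^3−300w^2−476w+5880 = (−(4/9)w−260/81)(−9w^3+38w^2+425w−1974) + ((880/81)w^2+(880/81)w−12320/27)
  −9w^3+38w^2+425w−1974 = (−(729/880)w+3807/880)((880/81)w^2+(880/81)w−12320/27) + (0)
Last nonzero remainder: (880/81)w^2+(880/81)w−12320/27. Dividing through by 880/81 gives the monic gcd w^2+w−42.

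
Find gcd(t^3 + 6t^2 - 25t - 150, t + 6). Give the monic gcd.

Repeated division with remainder:
  t^3 + 6t^2 - 25t - 150 = (t^2 - 25)(t + 6) + (0)
The last nonzero remainder t + 6 is already monic.

t + 6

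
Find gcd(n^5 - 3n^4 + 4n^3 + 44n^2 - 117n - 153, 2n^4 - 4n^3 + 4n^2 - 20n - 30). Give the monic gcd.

Euclidean algorithm in ℚ[n]:
  n^5 - 3n^4 + 4n^3 + 44n^2 - 117n - 153 = ((1/2)n - 1/2)(2n^4 - 4n^3 + 4n^2 - 20n - 30) + (56n^2 - 112n - 168)
  2n^4 - 4n^3 + 4n^2 - 20n - 30 = ((1/28)n^2 + 5/28)(56n^2 - 112n - 168) + (0)
Last nonzero remainder: 56n^2 - 112n - 168. Dividing through by 56 gives the monic gcd n^2 - 2n - 3.

n^2 - 2n - 3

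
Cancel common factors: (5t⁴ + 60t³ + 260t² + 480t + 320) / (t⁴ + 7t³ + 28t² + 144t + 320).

(5t² + 20t + 20)/(t² − t + 20)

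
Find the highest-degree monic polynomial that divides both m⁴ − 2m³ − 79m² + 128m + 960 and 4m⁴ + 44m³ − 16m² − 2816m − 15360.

m² − 64

Apply the Euclidean algorithm:
  m⁴ − 2m³ − 79m² + 128m + 960 = (1/4)(4m⁴ + 44m³ − 16m² − 2816m − 15360) + (−13m³ − 75m² + 832m + 4800)
  4m⁴ + 44m³ − 16m² − 2816m − 15360 = (−(4/13)m − 272/169)(−13m³ − 75m² + 832m + 4800) + ((20160/169)m² − 1290240/169)
  −13m³ − 75m² + 832m + 4800 = (−(2197/20160)m − 845/1344)((20160/169)m² − 1290240/169) + (0)
Last nonzero remainder: (20160/169)m² − 1290240/169. Dividing through by 20160/169 gives the monic gcd m² − 64.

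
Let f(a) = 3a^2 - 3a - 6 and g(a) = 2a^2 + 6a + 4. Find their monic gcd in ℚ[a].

Euclidean algorithm in ℚ[a]:
  3a^2 - 3a - 6 = (3/2)(2a^2 + 6a + 4) + (-12a - 12)
  2a^2 + 6a + 4 = (-(1/6)a - 1/3)(-12a - 12) + (0)
Last nonzero remainder: -12a - 12. Dividing through by -12 gives the monic gcd a + 1.

a + 1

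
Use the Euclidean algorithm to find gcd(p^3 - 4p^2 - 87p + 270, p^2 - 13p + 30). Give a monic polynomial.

p^2 - 13p + 30

By polynomial division,
  p^3 - 4p^2 - 87p + 270 = (p + 9)(p^2 - 13p + 30) + (0)
The last nonzero remainder p^2 - 13p + 30 is already monic.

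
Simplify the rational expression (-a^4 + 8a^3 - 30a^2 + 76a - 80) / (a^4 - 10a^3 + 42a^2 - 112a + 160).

(-a + 2)/(a - 4)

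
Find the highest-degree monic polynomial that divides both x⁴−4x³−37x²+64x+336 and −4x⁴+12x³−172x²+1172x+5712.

Repeated division with remainder:
  x⁴−4x³−37x²+64x+336 = (−1/4)(−4x⁴+12x³−172x²+1172x+5712) + (−x³−80x²+357x+1764)
  −4x⁴+12x³−172x²+1172x+5712 = (4x−332)(−x³−80x²+357x+1764) + (−28160x²+112640x+591360)
  −x³−80x²+357x+1764 = ((1/28160)x+21/7040)(−28160x²+112640x+591360) + (0)
Last nonzero remainder: −28160x²+112640x+591360. Dividing through by −28160 gives the monic gcd x²−4x−21.

x²−4x−21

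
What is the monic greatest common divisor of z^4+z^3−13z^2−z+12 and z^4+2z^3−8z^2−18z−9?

By polynomial division,
  z^4+z^3−13z^2−z+12 = (z^4+2z^3−8z^2−18z−9) + (−z^3−5z^2+17z+21)
  z^4+2z^3−8z^2−18z−9 = (−z+3)(−z^3−5z^2+17z+21) + (24z^2−48z−72)
  −z^3−5z^2+17z+21 = (−(1/24)z−7/24)(24z^2−48z−72) + (0)
Last nonzero remainder: 24z^2−48z−72. Dividing through by 24 gives the monic gcd z^2−2z−3.

z^2−2z−3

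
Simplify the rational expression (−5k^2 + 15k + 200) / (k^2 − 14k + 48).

(−5k − 25)/(k − 6)

Euclidean algorithm in ℚ[k]:
  −5k^2 + 15k + 200 = (−5)(k^2 − 14k + 48) + (−55k + 440)
  k^2 − 14k + 48 = (−(1/55)k + 6/55)(−55k + 440) + (0)
Last nonzero remainder: −55k + 440. Dividing through by −55 gives the monic gcd k − 8.
Cancel k − 8 from numerator and denominator to get the reduced form.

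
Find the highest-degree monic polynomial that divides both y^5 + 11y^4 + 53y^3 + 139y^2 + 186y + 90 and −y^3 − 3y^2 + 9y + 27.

y^2 + 6y + 9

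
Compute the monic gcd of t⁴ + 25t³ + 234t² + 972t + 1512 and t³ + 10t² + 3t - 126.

Apply the Euclidean algorithm:
  t⁴ + 25t³ + 234t² + 972t + 1512 = (t + 15)(t³ + 10t² + 3t - 126) + (81t² + 1053t + 3402)
  t³ + 10t² + 3t - 126 = ((1/81)t - 1/27)(81t² + 1053t + 3402) + (0)
Last nonzero remainder: 81t² + 1053t + 3402. Dividing through by 81 gives the monic gcd t² + 13t + 42.

t² + 13t + 42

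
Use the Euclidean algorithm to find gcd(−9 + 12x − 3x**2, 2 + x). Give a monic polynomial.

Repeated division with remainder:
  −3x**2 + 12x − 9 = (−3x + 18)(x + 2) + (−45)
  x + 2 = (−(1/45)x − 2/45)(−45) + (0)
The last nonzero remainder is the constant −45, so the polynomials are coprime and gcd = 1.

1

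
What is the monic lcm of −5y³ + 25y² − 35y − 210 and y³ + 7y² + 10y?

y⁵ − 18y³ + 77y² + 210y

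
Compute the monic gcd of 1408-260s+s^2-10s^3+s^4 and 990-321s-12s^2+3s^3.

Euclidean algorithm in ℚ[s]:
  s^4-10s^3+s^2-260s+1408 = ((1/3)s-2)(3s^3-12s^2-321s+990) + (84s^2-1232s+3388)
  3s^3-12s^2-321s+990 = ((1/28)s+8/21)(84s^2-1232s+3388) + ((82/3)s-902/3)
  84s^2-1232s+3388 = ((126/41)s-462/41)((82/3)s-902/3) + (0)
Last nonzero remainder: (82/3)s-902/3. Dividing through by 82/3 gives the monic gcd s-11.

-11+s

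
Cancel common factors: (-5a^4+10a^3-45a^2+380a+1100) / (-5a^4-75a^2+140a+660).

(a-5)/(a-3)

By polynomial division,
  -5a^4+10a^3-45a^2+380a+1100 = (-5a^4-75a^2+140a+660) + (10a^3+30a^2+240a+440)
  -5a^4-75a^2+140a+660 = (-(1/2)a+3/2)(10a^3+30a^2+240a+440) + (0)
Last nonzero remainder: 10a^3+30a^2+240a+440. Dividing through by 10 gives the monic gcd a^3+3a^2+24a+44.
Cancel a^3+3a^2+24a+44 from numerator and denominator to get the reduced form.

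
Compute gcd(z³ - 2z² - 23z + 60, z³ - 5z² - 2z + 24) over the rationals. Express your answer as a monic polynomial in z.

z² - 7z + 12

Apply the Euclidean algorithm:
  z³ - 2z² - 23z + 60 = (z³ - 5z² - 2z + 24) + (3z² - 21z + 36)
  z³ - 5z² - 2z + 24 = ((1/3)z + 2/3)(3z² - 21z + 36) + (0)
Last nonzero remainder: 3z² - 21z + 36. Dividing through by 3 gives the monic gcd z² - 7z + 12.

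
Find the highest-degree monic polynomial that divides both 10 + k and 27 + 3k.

1

By polynomial division,
  k + 10 = (1/3)(3k + 27) + (1)
  3k + 27 = (3k + 27)(1) + (0)
The last nonzero remainder is the constant 1, so the polynomials are coprime and gcd = 1.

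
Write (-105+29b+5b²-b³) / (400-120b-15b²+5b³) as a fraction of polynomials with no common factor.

Apply the Euclidean algorithm:
  -b³+5b²+29b-105 = (-1/5)(5b³-15b²-120b+400) + (2b²+5b-25)
  5b³-15b²-120b+400 = ((5/2)b-55/4)(2b²+5b-25) + ((45/4)b+225/4)
  2b²+5b-25 = ((8/45)b-4/9)((45/4)b+225/4) + (0)
Last nonzero remainder: (45/4)b+225/4. Dividing through by 45/4 gives the monic gcd b+5.
Cancel b+5 from numerator and denominator to get the reduced form.

(-21+10b-b²)/(80-40b+5b²)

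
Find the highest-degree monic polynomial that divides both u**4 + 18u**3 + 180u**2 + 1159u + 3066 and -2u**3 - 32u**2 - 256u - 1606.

u**2 + 5u + 73

Repeated division with remainder:
  u**4 + 18u**3 + 180u**2 + 1159u + 3066 = (-(1/2)u - 1)(-2u**3 - 32u**2 - 256u - 1606) + (20u**2 + 100u + 1460)
  -2u**3 - 32u**2 - 256u - 1606 = (-(1/10)u - 11/10)(20u**2 + 100u + 1460) + (0)
Last nonzero remainder: 20u**2 + 100u + 1460. Dividing through by 20 gives the monic gcd u**2 + 5u + 73.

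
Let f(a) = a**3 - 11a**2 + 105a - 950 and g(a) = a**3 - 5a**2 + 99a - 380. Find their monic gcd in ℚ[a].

a**2 - a + 95

Apply the Euclidean algorithm:
  a**3 - 11a**2 + 105a - 950 = (a**3 - 5a**2 + 99a - 380) + (-6a**2 + 6a - 570)
  a**3 - 5a**2 + 99a - 380 = (-(1/6)a + 2/3)(-6a**2 + 6a - 570) + (0)
Last nonzero remainder: -6a**2 + 6a - 570. Dividing through by -6 gives the monic gcd a**2 - a + 95.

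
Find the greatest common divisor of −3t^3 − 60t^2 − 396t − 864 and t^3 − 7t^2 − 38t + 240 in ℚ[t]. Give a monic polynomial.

By polynomial division,
  −3t^3 − 60t^2 − 396t − 864 = (−3)(t^3 − 7t^2 − 38t + 240) + (−81t^2 − 510t − 144)
  t^3 − 7t^2 − 38t + 240 = (−(1/81)t + 359/2187)(−81t^2 − 510t − 144) + ((32032/729)t + 64064/243)
  −81t^2 − 510t − 144 = (−(59049/32032)t − 2187/4004)((32032/729)t + 64064/243) + (0)
Last nonzero remainder: (32032/729)t + 64064/243. Dividing through by 32032/729 gives the monic gcd t + 6.

t + 6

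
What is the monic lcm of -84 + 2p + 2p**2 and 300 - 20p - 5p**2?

-420 - 32p + 11p**2 + p**3

Apply the Euclidean algorithm:
  2p**2 + 2p - 84 = (-2/5)(-5p**2 - 20p + 300) + (-6p + 36)
  -5p**2 - 20p + 300 = ((5/6)p + 25/3)(-6p + 36) + (0)
Last nonzero remainder: -6p + 36. Dividing through by -6 gives the monic gcd p - 6.
Then lcm(f, g) = f·g / gcd(f, g); expanding and making the result monic gives the answer.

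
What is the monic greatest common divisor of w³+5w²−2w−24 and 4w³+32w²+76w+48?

Repeated division with remainder:
  w³+5w²−2w−24 = (1/4)(4w³+32w²+76w+48) + (−3w²−21w−36)
  4w³+32w²+76w+48 = (−(4/3)w−4/3)(−3w²−21w−36) + (0)
Last nonzero remainder: −3w²−21w−36. Dividing through by −3 gives the monic gcd w²+7w+12.

w²+7w+12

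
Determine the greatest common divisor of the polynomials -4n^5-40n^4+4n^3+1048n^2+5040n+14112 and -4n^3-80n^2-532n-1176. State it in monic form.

n^2+13n+42

By polynomial division,
  -4n^5-40n^4+4n^3+1048n^2+5040n+14112 = (n^2-10n+66)(-4n^3-80n^2-532n-1176) + (2184n^2+28392n+91728)
  -4n^3-80n^2-532n-1176 = (-(1/546)n-1/78)(2184n^2+28392n+91728) + (0)
Last nonzero remainder: 2184n^2+28392n+91728. Dividing through by 2184 gives the monic gcd n^2+13n+42.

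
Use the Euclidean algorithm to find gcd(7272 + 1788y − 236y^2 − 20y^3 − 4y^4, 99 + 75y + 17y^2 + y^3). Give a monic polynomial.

Repeated division with remainder:
  −4y^4 − 20y^3 − 236y^2 + 1788y + 7272 = (−4y + 48)(y^3 + 17y^2 + 75y + 99) + (−752y^2 − 1416y + 2520)
  y^3 + 17y^2 + 75y + 99 = (−(1/752)y − 1421/70688)(−752y^2 − 1416y + 2520) + ((440793/8836)y + 1322379/8836)
  −752y^2 − 1416y + 2520 = (−(6644672/440793)y + 2474080/146931)((440793/8836)y + 1322379/8836) + (0)
Last nonzero remainder: (440793/8836)y + 1322379/8836. Dividing through by 440793/8836 gives the monic gcd y + 3.

3 + y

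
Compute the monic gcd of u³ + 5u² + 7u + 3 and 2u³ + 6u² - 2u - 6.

u² + 4u + 3

By polynomial division,
  u³ + 5u² + 7u + 3 = (1/2)(2u³ + 6u² - 2u - 6) + (2u² + 8u + 6)
  2u³ + 6u² - 2u - 6 = (u - 1)(2u² + 8u + 6) + (0)
Last nonzero remainder: 2u² + 8u + 6. Dividing through by 2 gives the monic gcd u² + 4u + 3.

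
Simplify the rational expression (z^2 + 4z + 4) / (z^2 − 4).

(z + 2)/(z − 2)

Euclidean algorithm in ℚ[z]:
  z^2 + 4z + 4 = (z^2 − 4) + (4z + 8)
  z^2 − 4 = ((1/4)z − 1/2)(4z + 8) + (0)
Last nonzero remainder: 4z + 8. Dividing through by 4 gives the monic gcd z + 2.
Cancel z + 2 from numerator and denominator to get the reduced form.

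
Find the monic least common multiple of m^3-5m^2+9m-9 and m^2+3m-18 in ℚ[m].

m^4+m^3-21m^2+45m-54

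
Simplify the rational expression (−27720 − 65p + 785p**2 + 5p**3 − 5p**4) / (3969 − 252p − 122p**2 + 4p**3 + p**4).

(440 + 15p − 5p**2)/(−63 + 2p + p**2)

By polynomial division,
  −5p**4 + 5p**3 + 785p**2 − 65p − 27720 = (−5)(p**4 + 4p**3 − 122p**2 − 252p + 3969) + (25p**3 + 175p**2 − 1325p − 7875)
  p**4 + 4p**3 − 122p**2 − 252p + 3969 = ((1/25)p − 3/25)(25p**3 + 175p**2 − 1325p − 7875) + (−48p**2 − 96p + 3024)
  25p**3 + 175p**2 − 1325p − 7875 = (−(25/48)p − 125/48)(−48p**2 − 96p + 3024) + (0)
Last nonzero remainder: −48p**2 − 96p + 3024. Dividing through by −48 gives the monic gcd p**2 + 2p − 63.
Cancel p**2 + 2p − 63 from numerator and denominator to get the reduced form.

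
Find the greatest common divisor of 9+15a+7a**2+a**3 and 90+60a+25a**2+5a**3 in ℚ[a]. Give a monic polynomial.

By polynomial division,
  a**3+7a**2+15a+9 = (1/5)(5a**3+25a**2+60a+90) + (2a**2+3a-9)
  5a**3+25a**2+60a+90 = ((5/2)a+35/4)(2a**2+3a-9) + ((225/4)a+675/4)
  2a**2+3a-9 = ((8/225)a-4/75)((225/4)a+675/4) + (0)
Last nonzero remainder: (225/4)a+675/4. Dividing through by 225/4 gives the monic gcd a+3.

3+a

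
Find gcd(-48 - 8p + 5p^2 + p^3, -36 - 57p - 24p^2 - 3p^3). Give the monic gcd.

4 + p

Euclidean algorithm in ℚ[p]:
  p^3 + 5p^2 - 8p - 48 = (-1/3)(-3p^3 - 24p^2 - 57p - 36) + (-3p^2 - 27p - 60)
  -3p^3 - 24p^2 - 57p - 36 = (p - 1)(-3p^2 - 27p - 60) + (-24p - 96)
  -3p^2 - 27p - 60 = ((1/8)p + 5/8)(-24p - 96) + (0)
Last nonzero remainder: -24p - 96. Dividing through by -24 gives the monic gcd p + 4.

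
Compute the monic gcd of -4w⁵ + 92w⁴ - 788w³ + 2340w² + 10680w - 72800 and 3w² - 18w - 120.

Apply the Euclidean algorithm:
  -4w⁵ + 92w⁴ - 788w³ + 2340w² + 10680w - 72800 = (-(4/3)w³ + (68/3)w² - 180w + 1820/3)(3w² - 18w - 120) + (0)
Last nonzero remainder: 3w² - 18w - 120. Dividing through by 3 gives the monic gcd w² - 6w - 40.

w² - 6w - 40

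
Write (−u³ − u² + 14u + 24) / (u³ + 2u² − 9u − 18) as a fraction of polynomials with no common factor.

(−u + 4)/(u − 3)

Repeated division with remainder:
  −u³ − u² + 14u + 24 = (−1)(u³ + 2u² − 9u − 18) + (u² + 5u + 6)
  u³ + 2u² − 9u − 18 = (u − 3)(u² + 5u + 6) + (0)
The last nonzero remainder u² + 5u + 6 is already monic.
Cancel u² + 5u + 6 from numerator and denominator to get the reduced form.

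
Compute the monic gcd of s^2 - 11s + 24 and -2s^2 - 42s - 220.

1

Euclidean algorithm in ℚ[s]:
  s^2 - 11s + 24 = (-1/2)(-2s^2 - 42s - 220) + (-32s - 86)
  -2s^2 - 42s - 220 = ((1/16)s + 293/256)(-32s - 86) + (-15561/128)
  -32s - 86 = ((4096/15561)s + 11008/15561)(-15561/128) + (0)
The last nonzero remainder is the constant -15561/128, so the polynomials are coprime and gcd = 1.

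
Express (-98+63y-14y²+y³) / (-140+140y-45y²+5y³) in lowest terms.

Apply the Euclidean algorithm:
  y³-14y²+63y-98 = (1/5)(5y³-45y²+140y-140) + (-5y²+35y-70)
  5y³-45y²+140y-140 = (-y+2)(-5y²+35y-70) + (0)
Last nonzero remainder: -5y²+35y-70. Dividing through by -5 gives the monic gcd y²-7y+14.
Cancel y²-7y+14 from numerator and denominator to get the reduced form.

(-7+y)/(-10+5y)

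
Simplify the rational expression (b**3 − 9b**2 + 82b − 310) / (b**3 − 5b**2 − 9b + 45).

Euclidean algorithm in ℚ[b]:
  b**3 − 9b**2 + 82b − 310 = (b**3 − 5b**2 − 9b + 45) + (−4b**2 + 91b − 355)
  b**3 − 5b**2 − 9b + 45 = (−(1/4)b − 71/16)(−4b**2 + 91b − 355) + ((4897/16)b − 24485/16)
  −4b**2 + 91b − 355 = (−(64/4897)b + 1136/4897)((4897/16)b − 24485/16) + (0)
Last nonzero remainder: (4897/16)b − 24485/16. Dividing through by 4897/16 gives the monic gcd b − 5.
Cancel b − 5 from numerator and denominator to get the reduced form.

(b**2 − 4b + 62)/(b**2 − 9)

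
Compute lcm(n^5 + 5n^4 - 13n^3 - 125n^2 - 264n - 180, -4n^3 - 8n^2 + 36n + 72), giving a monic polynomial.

By polynomial division,
  n^5 + 5n^4 - 13n^3 - 125n^2 - 264n - 180 = (-(1/4)n^2 - (3/4)n + 5/2)(-4n^3 - 8n^2 + 36n + 72) + (-60n^2 - 300n - 360)
  -4n^3 - 8n^2 + 36n + 72 = ((1/15)n - 1/5)(-60n^2 - 300n - 360) + (0)
Last nonzero remainder: -60n^2 - 300n - 360. Dividing through by -60 gives the monic gcd n^2 + 5n + 6.
Then lcm(f, g) = f·g / gcd(f, g); expanding and making the result monic gives the answer.

n^6 + 2n^5 - 28n^4 - 86n^3 + 111n^2 + 612n + 540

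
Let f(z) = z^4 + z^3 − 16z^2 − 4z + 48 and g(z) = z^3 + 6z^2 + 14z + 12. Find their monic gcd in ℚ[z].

Repeated division with remainder:
  z^4 + z^3 − 16z^2 − 4z + 48 = (z − 5)(z^3 + 6z^2 + 14z + 12) + (54z + 108)
  z^3 + 6z^2 + 14z + 12 = ((1/54)z^2 + (2/27)z + 1/9)(54z + 108) + (0)
Last nonzero remainder: 54z + 108. Dividing through by 54 gives the monic gcd z + 2.

z + 2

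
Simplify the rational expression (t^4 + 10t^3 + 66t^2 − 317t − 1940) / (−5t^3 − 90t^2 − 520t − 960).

(−t^3 − 6t^2 − 42t + 485)/(5t^2 + 70t + 240)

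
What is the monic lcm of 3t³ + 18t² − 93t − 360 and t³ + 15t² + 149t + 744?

t⁵ + 13t⁴ + 104t³ + 221t² − 3723t − 11160

Repeated division with remainder:
  3t³ + 18t² − 93t − 360 = (3)(t³ + 15t² + 149t + 744) + (−27t² − 540t − 2592)
  t³ + 15t² + 149t + 744 = (−(1/27)t + 5/27)(−27t² − 540t − 2592) + (153t + 1224)
  −27t² − 540t − 2592 = (−(3/17)t − 36/17)(153t + 1224) + (0)
Last nonzero remainder: 153t + 1224. Dividing through by 153 gives the monic gcd t + 8.
Then lcm(f, g) = f·g / gcd(f, g); expanding and making the result monic gives the answer.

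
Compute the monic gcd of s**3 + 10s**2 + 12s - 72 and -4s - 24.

By polynomial division,
  s**3 + 10s**2 + 12s - 72 = (-(1/4)s**2 - s + 3)(-4s - 24) + (0)
Last nonzero remainder: -4s - 24. Dividing through by -4 gives the monic gcd s + 6.

s + 6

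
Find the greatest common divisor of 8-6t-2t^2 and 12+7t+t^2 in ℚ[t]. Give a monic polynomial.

4+t

By polynomial division,
  -2t^2-6t+8 = (-2)(t^2+7t+12) + (8t+32)
  t^2+7t+12 = ((1/8)t+3/8)(8t+32) + (0)
Last nonzero remainder: 8t+32. Dividing through by 8 gives the monic gcd t+4.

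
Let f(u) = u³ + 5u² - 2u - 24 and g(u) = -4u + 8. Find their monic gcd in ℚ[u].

Repeated division with remainder:
  u³ + 5u² - 2u - 24 = (-(1/4)u² - (7/4)u - 3)(-4u + 8) + (0)
Last nonzero remainder: -4u + 8. Dividing through by -4 gives the monic gcd u - 2.

u - 2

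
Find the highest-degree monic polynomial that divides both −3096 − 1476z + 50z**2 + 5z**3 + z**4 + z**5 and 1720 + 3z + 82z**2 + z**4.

Euclidean algorithm in ℚ[z]:
  z**5 + z**4 + 5z**3 + 50z**2 − 1476z − 3096 = (z + 1)(z**4 + 82z**2 + 3z + 1720) + (−77z**3 − 35z**2 − 3199z − 4816)
  z**4 + 82z**2 + 3z + 1720 = (−(1/77)z + 5/847)(−77z**3 − 35z**2 − 3199z − 4816) + ((4920/121)z**2 − (4920/121)z + 211560/121)
  −77z**3 − 35z**2 − 3199z − 4816 = (−(9317/4920)z − 1694/615)((4920/121)z**2 − (4920/121)z + 211560/121) + (0)
Last nonzero remainder: (4920/121)z**2 − (4920/121)z + 211560/121. Dividing through by 4920/121 gives the monic gcd z**2 − z + 43.

43 − z + z**2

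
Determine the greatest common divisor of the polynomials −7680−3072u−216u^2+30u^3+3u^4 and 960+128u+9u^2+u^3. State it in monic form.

Apply the Euclidean algorithm:
  3u^4+30u^3−216u^2−3072u−7680 = (3u+3)(u^3+9u^2+128u+960) + (−627u^2−6336u−10560)
  u^3+9u^2+128u+960 = (−(1/627)u+7/3971)(−627u^2−6336u−10560) + ((44160/361)u+353280/361)
  −627u^2−6336u−10560 = (−(75449/14720)u−3971/368)((44160/361)u+353280/361) + (0)
Last nonzero remainder: (44160/361)u+353280/361. Dividing through by 44160/361 gives the monic gcd u+8.

8+u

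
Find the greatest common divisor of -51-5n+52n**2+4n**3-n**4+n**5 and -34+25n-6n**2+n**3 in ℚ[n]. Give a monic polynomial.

Apply the Euclidean algorithm:
  n**5-n**4+4n**3+52n**2-5n-51 = (n**2+5n+9)(n**3-6n**2+25n-34) + (15n**2-60n+255)
  n**3-6n**2+25n-34 = ((1/15)n-2/15)(15n**2-60n+255) + (0)
Last nonzero remainder: 15n**2-60n+255. Dividing through by 15 gives the monic gcd n**2-4n+17.

17-4n+n**2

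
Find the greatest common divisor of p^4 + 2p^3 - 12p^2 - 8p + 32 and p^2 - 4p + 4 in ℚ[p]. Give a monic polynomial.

p^2 - 4p + 4

Euclidean algorithm in ℚ[p]:
  p^4 + 2p^3 - 12p^2 - 8p + 32 = (p^2 + 6p + 8)(p^2 - 4p + 4) + (0)
The last nonzero remainder p^2 - 4p + 4 is already monic.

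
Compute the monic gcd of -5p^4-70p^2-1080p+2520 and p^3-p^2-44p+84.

p-2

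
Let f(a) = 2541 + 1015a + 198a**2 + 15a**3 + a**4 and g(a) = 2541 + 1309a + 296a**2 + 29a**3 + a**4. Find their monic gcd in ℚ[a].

21 + 7a + a**2

Repeated division with remainder:
  a**4 + 15a**3 + 198a**2 + 1015a + 2541 = (a**4 + 29a**3 + 296a**2 + 1309a + 2541) + (−14a**3 − 98a**2 − 294a)
  a**4 + 29a**3 + 296a**2 + 1309a + 2541 = (−(1/14)a − 11/7)(−14a**3 − 98a**2 − 294a) + (121a**2 + 847a + 2541)
  −14a**3 − 98a**2 − 294a = (−(14/121)a)(121a**2 + 847a + 2541) + (0)
Last nonzero remainder: 121a**2 + 847a + 2541. Dividing through by 121 gives the monic gcd a**2 + 7a + 21.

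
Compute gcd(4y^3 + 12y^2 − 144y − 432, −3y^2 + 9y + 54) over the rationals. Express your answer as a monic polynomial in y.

y^2 − 3y − 18

Repeated division with remainder:
  4y^3 + 12y^2 − 144y − 432 = (−(4/3)y − 8)(−3y^2 + 9y + 54) + (0)
Last nonzero remainder: −3y^2 + 9y + 54. Dividing through by −3 gives the monic gcd y^2 − 3y − 18.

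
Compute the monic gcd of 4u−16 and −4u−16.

Repeated division with remainder:
  4u−16 = (−1)(−4u−16) + (−32)
  −4u−16 = ((1/8)u+1/2)(−32) + (0)
The last nonzero remainder is the constant −32, so the polynomials are coprime and gcd = 1.

1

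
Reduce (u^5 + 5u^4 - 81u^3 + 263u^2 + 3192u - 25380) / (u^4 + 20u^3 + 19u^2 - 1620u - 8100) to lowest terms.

(u^3 - 14u^2 + 95u - 282)/(u^2 + u - 90)

Repeated division with remainder:
  u^5 + 5u^4 - 81u^3 + 263u^2 + 3192u - 25380 = (u - 15)(u^4 + 20u^3 + 19u^2 - 1620u - 8100) + (200u^3 + 2168u^2 - 13008u - 146880)
  u^4 + 20u^3 + 19u^2 - 1620u - 8100 = ((1/200)u + 229/5000)(200u^3 + 2168u^2 - 13008u - 146880) + (-(9534/625)u^2 - (181146/625)u - 171612/125)
  200u^3 + 2168u^2 - 13008u - 146880 = (-(62500/4767)u + 170000/1589)(-(9534/625)u^2 - (181146/625)u - 171612/125) + (0)
Last nonzero remainder: -(9534/625)u^2 - (181146/625)u - 171612/125. Dividing through by -9534/625 gives the monic gcd u^2 + 19u + 90.
Cancel u^2 + 19u + 90 from numerator and denominator to get the reduced form.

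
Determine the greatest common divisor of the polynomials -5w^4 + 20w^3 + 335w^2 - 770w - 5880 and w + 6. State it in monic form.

Apply the Euclidean algorithm:
  -5w^4 + 20w^3 + 335w^2 - 770w - 5880 = (-5w^3 + 50w^2 + 35w - 980)(w + 6) + (0)
The last nonzero remainder w + 6 is already monic.

w + 6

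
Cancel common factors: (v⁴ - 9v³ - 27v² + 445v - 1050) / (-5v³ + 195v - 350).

Repeated division with remainder:
  v⁴ - 9v³ - 27v² + 445v - 1050 = (-(1/5)v + 9/5)(-5v³ + 195v - 350) + (12v² + 24v - 420)
  -5v³ + 195v - 350 = (-(5/12)v + 5/6)(12v² + 24v - 420) + (0)
Last nonzero remainder: 12v² + 24v - 420. Dividing through by 12 gives the monic gcd v² + 2v - 35.
Cancel v² + 2v - 35 from numerator and denominator to get the reduced form.

(-v² + 11v - 30)/(5v - 10)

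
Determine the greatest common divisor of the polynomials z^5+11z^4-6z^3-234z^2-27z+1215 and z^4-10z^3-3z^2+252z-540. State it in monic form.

z^2+2z-15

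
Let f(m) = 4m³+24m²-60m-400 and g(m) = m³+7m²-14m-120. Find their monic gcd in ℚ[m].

By polynomial division,
  4m³+24m²-60m-400 = (4)(m³+7m²-14m-120) + (-4m²-4m+80)
  m³+7m²-14m-120 = (-(1/4)m-3/2)(-4m²-4m+80) + (0)
Last nonzero remainder: -4m²-4m+80. Dividing through by -4 gives the monic gcd m²+m-20.

m²+m-20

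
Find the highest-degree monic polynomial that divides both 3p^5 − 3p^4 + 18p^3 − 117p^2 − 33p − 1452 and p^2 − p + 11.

Repeated division with remainder:
  3p^5 − 3p^4 + 18p^3 − 117p^2 − 33p − 1452 = (3p^3 − 15p − 132)(p^2 − p + 11) + (0)
The last nonzero remainder p^2 − p + 11 is already monic.

p^2 − p + 11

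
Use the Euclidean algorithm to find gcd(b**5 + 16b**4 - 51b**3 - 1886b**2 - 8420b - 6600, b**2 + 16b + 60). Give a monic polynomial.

b**2 + 16b + 60

Repeated division with remainder:
  b**5 + 16b**4 - 51b**3 - 1886b**2 - 8420b - 6600 = (b**3 - 111b - 110)(b**2 + 16b + 60) + (0)
The last nonzero remainder b**2 + 16b + 60 is already monic.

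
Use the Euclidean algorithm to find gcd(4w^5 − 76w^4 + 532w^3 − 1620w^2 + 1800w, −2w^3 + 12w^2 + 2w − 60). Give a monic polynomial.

w^2 − 8w + 15

Repeated division with remainder:
  4w^5 − 76w^4 + 532w^3 − 1620w^2 + 1800w = (−2w^2 + 26w − 112)(−2w^3 + 12w^2 + 2w − 60) + (−448w^2 + 3584w − 6720)
  −2w^3 + 12w^2 + 2w − 60 = ((1/224)w + 1/112)(−448w^2 + 3584w − 6720) + (0)
Last nonzero remainder: −448w^2 + 3584w − 6720. Dividing through by −448 gives the monic gcd w^2 − 8w + 15.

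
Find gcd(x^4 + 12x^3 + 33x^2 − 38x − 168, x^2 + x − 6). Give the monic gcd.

By polynomial division,
  x^4 + 12x^3 + 33x^2 − 38x − 168 = (x^2 + 11x + 28)(x^2 + x − 6) + (0)
The last nonzero remainder x^2 + x − 6 is already monic.

x^2 + x − 6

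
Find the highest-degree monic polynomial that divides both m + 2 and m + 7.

1

Euclidean algorithm in ℚ[m]:
  m + 2 = (m + 7) + (-5)
  m + 7 = (-(1/5)m - 7/5)(-5) + (0)
The last nonzero remainder is the constant -5, so the polynomials are coprime and gcd = 1.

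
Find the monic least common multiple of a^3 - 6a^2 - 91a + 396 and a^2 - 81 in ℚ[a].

Euclidean algorithm in ℚ[a]:
  a^3 - 6a^2 - 91a + 396 = (a - 6)(a^2 - 81) + (-10a - 90)
  a^2 - 81 = (-(1/10)a + 9/10)(-10a - 90) + (0)
Last nonzero remainder: -10a - 90. Dividing through by -10 gives the monic gcd a + 9.
Then lcm(f, g) = f·g / gcd(f, g); expanding and making the result monic gives the answer.

a^4 - 15a^3 - 37a^2 + 1215a - 3564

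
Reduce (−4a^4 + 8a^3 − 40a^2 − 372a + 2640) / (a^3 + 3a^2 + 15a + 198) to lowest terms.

By polynomial division,
  −4a^4 + 8a^3 − 40a^2 − 372a + 2640 = (−4a + 20)(a^3 + 3a^2 + 15a + 198) + (−40a^2 + 120a − 1320)
  a^3 + 3a^2 + 15a + 198 = (−(1/40)a − 3/20)(−40a^2 + 120a − 1320) + (0)
Last nonzero remainder: −40a^2 + 120a − 1320. Dividing through by −40 gives the monic gcd a^2 − 3a + 33.
Cancel a^2 − 3a + 33 from numerator and denominator to get the reduced form.

(−4a^2 − 4a + 80)/(a + 6)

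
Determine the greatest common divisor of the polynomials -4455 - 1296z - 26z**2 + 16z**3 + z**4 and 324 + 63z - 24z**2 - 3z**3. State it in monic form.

Euclidean algorithm in ℚ[z]:
  z**4 + 16z**3 - 26z**2 - 1296z - 4455 = (-(1/3)z - 8/3)(-3z**3 - 24z**2 + 63z + 324) + (-69z**2 - 1020z - 3591)
  -3z**3 - 24z**2 + 63z + 324 = ((1/23)z - 156/529)(-69z**2 - 1020z - 3591) + (-(43200/529)z - 388800/529)
  -69z**2 - 1020z - 3591 = ((12167/14400)z + 70357/14400)(-(43200/529)z - 388800/529) + (0)
Last nonzero remainder: -(43200/529)z - 388800/529. Dividing through by -43200/529 gives the monic gcd z + 9.

9 + z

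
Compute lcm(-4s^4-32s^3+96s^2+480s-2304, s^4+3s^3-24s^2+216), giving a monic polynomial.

s^5+11s^4-192s^2+216s+1728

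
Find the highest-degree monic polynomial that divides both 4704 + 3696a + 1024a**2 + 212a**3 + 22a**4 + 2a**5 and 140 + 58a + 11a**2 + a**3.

28 + 6a + a**2

Repeated division with remainder:
  2a**5 + 22a**4 + 212a**3 + 1024a**2 + 3696a + 4704 = (2a**2 + 96)(a**3 + 11a**2 + 58a + 140) + (-312a**2 - 1872a - 8736)
  a**3 + 11a**2 + 58a + 140 = (-(1/312)a - 5/312)(-312a**2 - 1872a - 8736) + (0)
Last nonzero remainder: -312a**2 - 1872a - 8736. Dividing through by -312 gives the monic gcd a**2 + 6a + 28.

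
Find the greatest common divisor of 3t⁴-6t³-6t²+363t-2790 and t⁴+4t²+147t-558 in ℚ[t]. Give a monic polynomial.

Repeated division with remainder:
  3t⁴-6t³-6t²+363t-2790 = (3)(t⁴+4t²+147t-558) + (-6t³-18t²-78t-1116)
  t⁴+4t²+147t-558 = (-(1/6)t+1/2)(-6t³-18t²-78t-1116) + (0)
Last nonzero remainder: -6t³-18t²-78t-1116. Dividing through by -6 gives the monic gcd t³+3t²+13t+186.

t³+3t²+13t+186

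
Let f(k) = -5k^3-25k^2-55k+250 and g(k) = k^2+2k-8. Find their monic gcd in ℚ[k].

k-2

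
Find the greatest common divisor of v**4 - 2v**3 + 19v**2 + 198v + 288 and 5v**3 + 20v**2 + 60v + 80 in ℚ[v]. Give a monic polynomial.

v + 2

By polynomial division,
  v**4 - 2v**3 + 19v**2 + 198v + 288 = ((1/5)v - 6/5)(5v**3 + 20v**2 + 60v + 80) + (31v**2 + 254v + 384)
  5v**3 + 20v**2 + 60v + 80 = ((5/31)v - 650/961)(31v**2 + 254v + 384) + ((163240/961)v + 326480/961)
  31v**2 + 254v + 384 = ((29791/163240)v + 23064/20405)((163240/961)v + 326480/961) + (0)
Last nonzero remainder: (163240/961)v + 326480/961. Dividing through by 163240/961 gives the monic gcd v + 2.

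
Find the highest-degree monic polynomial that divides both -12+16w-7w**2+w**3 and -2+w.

-2+w

Euclidean algorithm in ℚ[w]:
  w**3-7w**2+16w-12 = (w**2-5w+6)(w-2) + (0)
The last nonzero remainder w-2 is already monic.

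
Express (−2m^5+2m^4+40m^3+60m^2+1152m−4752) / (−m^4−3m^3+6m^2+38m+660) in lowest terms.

Apply the Euclidean algorithm:
  −2m^5+2m^4+40m^3+60m^2+1152m−4752 = (2m−8)(−m^4−3m^3+6m^2+38m+660) + (4m^3+32m^2+136m+528)
  −m^4−3m^3+6m^2+38m+660 = (−(1/4)m+5/4)(4m^3+32m^2+136m+528) + (0)
Last nonzero remainder: 4m^3+32m^2+136m+528. Dividing through by 4 gives the monic gcd m^3+8m^2+34m+132.
Cancel m^3+8m^2+34m+132 from numerator and denominator to get the reduced form.

(2m^2−18m+36)/(m−5)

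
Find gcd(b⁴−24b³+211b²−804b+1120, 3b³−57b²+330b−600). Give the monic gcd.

Repeated division with remainder:
  b⁴−24b³+211b²−804b+1120 = ((1/3)b−5/3)(3b³−57b²+330b−600) + (6b²−54b+120)
  3b³−57b²+330b−600 = ((1/2)b−5)(6b²−54b+120) + (0)
Last nonzero remainder: 6b²−54b+120. Dividing through by 6 gives the monic gcd b²−9b+20.

b²−9b+20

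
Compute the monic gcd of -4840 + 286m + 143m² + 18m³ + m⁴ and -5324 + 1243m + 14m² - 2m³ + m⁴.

-44 + 7m + m²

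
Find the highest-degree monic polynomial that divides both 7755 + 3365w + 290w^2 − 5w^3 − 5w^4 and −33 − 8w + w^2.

−33 − 8w + w^2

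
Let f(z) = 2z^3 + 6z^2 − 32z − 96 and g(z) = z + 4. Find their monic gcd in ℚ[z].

z + 4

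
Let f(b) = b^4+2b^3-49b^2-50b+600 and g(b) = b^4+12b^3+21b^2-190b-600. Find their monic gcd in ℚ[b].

By polynomial division,
  b^4+2b^3-49b^2-50b+600 = (b^4+12b^3+21b^2-190b-600) + (-10b^3-70b^2+140b+1200)
  b^4+12b^3+21b^2-190b-600 = (-(1/10)b-1/2)(-10b^3-70b^2+140b+1200) + (0)
Last nonzero remainder: -10b^3-70b^2+140b+1200. Dividing through by -10 gives the monic gcd b^3+7b^2-14b-120.

b^3+7b^2-14b-120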